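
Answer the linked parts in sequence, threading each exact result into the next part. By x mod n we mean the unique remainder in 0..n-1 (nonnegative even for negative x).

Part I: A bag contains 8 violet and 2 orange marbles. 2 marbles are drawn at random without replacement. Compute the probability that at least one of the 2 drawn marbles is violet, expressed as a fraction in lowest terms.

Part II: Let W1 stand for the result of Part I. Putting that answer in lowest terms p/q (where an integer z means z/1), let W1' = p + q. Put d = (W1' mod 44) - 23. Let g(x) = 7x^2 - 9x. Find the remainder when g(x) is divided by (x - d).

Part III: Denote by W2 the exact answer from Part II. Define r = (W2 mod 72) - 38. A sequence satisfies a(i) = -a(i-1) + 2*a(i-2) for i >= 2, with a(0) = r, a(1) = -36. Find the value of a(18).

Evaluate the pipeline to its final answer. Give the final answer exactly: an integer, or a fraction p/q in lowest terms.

Part I: total draws C(10,2) = 45; complement C(2,2) = 1; favorable 45 - 1 = 44; P = 44/45; answer 44/45
Part II: W1 = 44/45; threaded value p + q = 89; d = -22; remainder = value at the root: 7*(-22)^2 - 9*(-22)^1 = (3388) + (198) = 3586; answer 3586
Part III: W2 = 3586; r = 20; a(2) = -1*(-36) + 2*(20) = 76; iterating: a(2)=76, a(3)=-148, a(4)=300, a(5)=-596, a(6)=1196, a(7)=-2388, a(8)=4780, a(9)=-9556, a(10)=19116, a(11)=-38228, a(12)=76460, a(13)=-152916, a(14)=305836, a(15)=-611668, a(16)=1223340, a(17)=-2446676, a(18)=4893356; answer 4893356

4893356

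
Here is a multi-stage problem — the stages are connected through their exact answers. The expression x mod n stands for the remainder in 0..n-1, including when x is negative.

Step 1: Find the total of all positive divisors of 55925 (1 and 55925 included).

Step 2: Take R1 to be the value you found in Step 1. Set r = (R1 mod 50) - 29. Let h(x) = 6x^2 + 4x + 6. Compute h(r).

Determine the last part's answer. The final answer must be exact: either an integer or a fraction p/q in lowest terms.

Step 1: 55925 = 5^2 * 2237; sigma = (1 + 5 + 25) * (1 + 2237) = 31 * 2238 = 69378; answer 69378
Step 2: R1 = 69378; r = -1; 6*(-1)^2 + 4*(-1)^1 + 6 = (6) + (-4) + (6) = 8; answer 8

8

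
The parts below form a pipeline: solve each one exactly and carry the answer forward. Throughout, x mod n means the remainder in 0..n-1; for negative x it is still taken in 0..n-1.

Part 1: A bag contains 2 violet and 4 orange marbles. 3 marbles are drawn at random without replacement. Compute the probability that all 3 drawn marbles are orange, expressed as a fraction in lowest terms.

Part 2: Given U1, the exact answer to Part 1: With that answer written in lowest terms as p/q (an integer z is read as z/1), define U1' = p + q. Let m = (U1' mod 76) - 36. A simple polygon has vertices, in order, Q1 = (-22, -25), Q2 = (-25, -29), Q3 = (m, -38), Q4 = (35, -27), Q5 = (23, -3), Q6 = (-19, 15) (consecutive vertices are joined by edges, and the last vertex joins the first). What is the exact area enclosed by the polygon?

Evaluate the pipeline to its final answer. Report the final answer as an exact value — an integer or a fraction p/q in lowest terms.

Part 1: total draws C(6,3) = 20; favorable C(4,3) = 4; P = 1/5; answer 1/5
Part 2: U1 = 1/5; threaded value p + q = 6; m = -30; cross terms: (-22*-29 - -25*-25)=13, (-25*-38 - -30*-29)=80, (-30*-27 - 35*-38)=2140, (35*-3 - 23*-27)=516, (23*15 - -19*-3)=288, (-19*-25 - -22*15)=805; twice the area = |3842| = 3842; area = 1921; answer 1921

1921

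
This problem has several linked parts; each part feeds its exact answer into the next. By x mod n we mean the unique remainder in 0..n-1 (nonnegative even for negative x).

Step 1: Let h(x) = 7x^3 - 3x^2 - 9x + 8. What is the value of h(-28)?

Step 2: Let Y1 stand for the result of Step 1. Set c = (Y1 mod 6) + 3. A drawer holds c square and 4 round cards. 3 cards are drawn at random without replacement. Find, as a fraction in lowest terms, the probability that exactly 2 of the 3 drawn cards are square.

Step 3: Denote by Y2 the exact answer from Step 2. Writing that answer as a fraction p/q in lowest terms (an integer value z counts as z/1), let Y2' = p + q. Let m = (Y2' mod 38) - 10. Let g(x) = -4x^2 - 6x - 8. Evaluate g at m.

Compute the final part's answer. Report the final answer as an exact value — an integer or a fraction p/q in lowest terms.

-26

Step 1: 7*(-28)^3 - 3*(-28)^2 - 9*(-28)^1 + 8 = (-153664) + (-2352) + (252) + (8) = -155756; answer -155756
Step 2: Y1 = -155756; c = 7; total draws C(11,3) = 165; favorable C(7,2)*C(4,1) = 84; P = 28/55; answer 28/55
Step 3: Y2 = 28/55; threaded value p + q = 83; m = -3; -4*(-3)^2 - 6*(-3)^1 - 8 = (-36) + (18) + (-8) = -26; answer -26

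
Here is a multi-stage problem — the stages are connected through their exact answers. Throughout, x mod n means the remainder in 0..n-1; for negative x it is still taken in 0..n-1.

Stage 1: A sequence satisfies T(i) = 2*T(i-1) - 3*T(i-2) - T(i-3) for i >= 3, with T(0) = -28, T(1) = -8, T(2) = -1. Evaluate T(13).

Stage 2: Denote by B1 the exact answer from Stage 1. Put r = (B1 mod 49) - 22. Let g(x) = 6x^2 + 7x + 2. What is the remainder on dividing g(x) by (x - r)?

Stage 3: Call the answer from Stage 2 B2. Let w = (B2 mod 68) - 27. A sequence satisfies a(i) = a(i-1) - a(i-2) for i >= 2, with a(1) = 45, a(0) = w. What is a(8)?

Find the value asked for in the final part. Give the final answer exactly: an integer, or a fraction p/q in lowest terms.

54

Stage 1: T(3) = 2*(-1) - 3*(-8) - 1*(-28) = 50; iterating: T(3)=50, T(4)=111, T(5)=73, T(6)=-237, T(7)=-804, T(8)=-970, T(9)=709, T(10)=5132, T(11)=9107, T(12)=2109, T(13)=-28235; answer -28235
Stage 2: B1 = -28235; r = 16; remainder = value at the root: 6*(16)^2 + 7*(16)^1 + 2 = (1536) + (112) + (2) = 1650; answer 1650
Stage 3: B2 = 1650; w = -9; a(2) = 1*(45) - 1*(-9) = 54; iterating: a(2)=54, a(3)=9, a(4)=-45, a(5)=-54, a(6)=-9, a(7)=45, a(8)=54; answer 54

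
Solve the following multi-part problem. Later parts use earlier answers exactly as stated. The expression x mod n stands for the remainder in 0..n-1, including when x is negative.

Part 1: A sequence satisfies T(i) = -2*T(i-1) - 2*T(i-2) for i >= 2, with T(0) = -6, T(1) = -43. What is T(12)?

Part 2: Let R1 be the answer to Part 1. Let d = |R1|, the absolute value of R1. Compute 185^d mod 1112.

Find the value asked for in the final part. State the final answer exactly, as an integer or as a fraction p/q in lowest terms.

Part 1: T(2) = -2*(-43) - 2*(-6) = 98; iterating: T(2)=98, T(3)=-110, T(4)=24, T(5)=172, T(6)=-392, T(7)=440, T(8)=-96, T(9)=-688, T(10)=1568, T(11)=-1760, T(12)=384; answer 384
Part 2: R1 = 384; d = 384; squarings mod 1112: 185^1=185, 185^2=865, 185^4=961, 185^8=561, 185^16=25, 185^32=625, 185^64=313, 185^128=113, 185^256=537; 185^384 = 185^128 * 185^256 = 633 (mod 1112); answer 633

633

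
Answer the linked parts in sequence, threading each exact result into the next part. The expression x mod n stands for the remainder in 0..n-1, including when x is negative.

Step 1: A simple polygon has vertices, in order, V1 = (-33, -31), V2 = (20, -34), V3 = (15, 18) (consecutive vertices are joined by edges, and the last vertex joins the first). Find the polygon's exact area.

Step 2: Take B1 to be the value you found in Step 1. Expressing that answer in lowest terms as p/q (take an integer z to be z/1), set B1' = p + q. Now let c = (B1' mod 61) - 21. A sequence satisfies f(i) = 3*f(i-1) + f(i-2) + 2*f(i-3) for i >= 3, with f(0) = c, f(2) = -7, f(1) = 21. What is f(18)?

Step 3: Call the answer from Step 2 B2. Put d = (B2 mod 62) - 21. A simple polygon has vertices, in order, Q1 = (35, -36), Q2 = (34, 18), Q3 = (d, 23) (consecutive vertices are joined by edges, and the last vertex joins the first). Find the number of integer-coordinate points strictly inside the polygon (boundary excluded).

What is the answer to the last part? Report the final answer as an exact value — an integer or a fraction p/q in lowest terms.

Step 1: cross terms: (-33*-34 - 20*-31)=1742, (20*18 - 15*-34)=870, (15*-31 - -33*18)=129; twice the area = |2741| = 2741; area = 2741/2; answer 2741/2
Step 2: B1 = 2741/2; threaded value p + q = 2743; c = 38; f(3) = 3*(-7) + 1*(21) + 2*(38) = 76; iterating: f(3)=76, f(4)=263, f(5)=851, f(6)=2968, f(7)=10281, f(8)=35513, f(9)=122756, f(10)=424343, f(11)=1466811, f(12)=5070288, f(13)=17526361, f(14)=60582993, f(15)=209415916, f(16)=723883463, f(17)=2502232291, f(18)=8649412168; answer 8649412168
Step 3: B2 = 8649412168; d = 33; cross terms: (35*18 - 34*-36)=1854, (34*23 - 33*18)=188, (33*-36 - 35*23)=-1993; twice the area = |49| = 49; area = 49/2; boundary points = 1 + 1 + 1 = 3; strictly interior points = area - boundary/2 + 1 = 24; answer 24

24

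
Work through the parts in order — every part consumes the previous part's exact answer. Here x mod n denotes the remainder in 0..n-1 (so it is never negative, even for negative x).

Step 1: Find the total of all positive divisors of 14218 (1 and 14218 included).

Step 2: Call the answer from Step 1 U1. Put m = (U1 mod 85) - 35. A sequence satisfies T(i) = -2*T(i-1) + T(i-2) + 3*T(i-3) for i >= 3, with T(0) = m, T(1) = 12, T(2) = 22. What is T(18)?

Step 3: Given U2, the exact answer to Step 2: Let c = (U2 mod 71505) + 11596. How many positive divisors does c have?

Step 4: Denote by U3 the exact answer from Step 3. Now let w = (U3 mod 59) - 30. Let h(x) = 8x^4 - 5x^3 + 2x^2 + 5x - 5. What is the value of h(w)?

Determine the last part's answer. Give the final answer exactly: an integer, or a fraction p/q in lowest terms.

Step 1: 14218 = 2 * 7109; sigma = (1 + 2) * (1 + 7109) = 3 * 7110 = 21330; answer 21330
Step 2: U1 = 21330; m = 45; T(3) = -2*(22) + 1*(12) + 3*(45) = 103; iterating: T(3)=103, T(4)=-148, T(5)=465, T(6)=-769, T(7)=1559, T(8)=-2492, T(9)=4236, T(10)=-6287, T(11)=9334, T(12)=-12247, T(13)=14967, T(14)=-14179, T(15)=6584, T(16)=17554, T(17)=-71061, T(18)=179428; answer 179428
Step 3: U2 = 179428; c = 48014; 48014 = 2 * 24007; number of divisors = (1+1) * (1+1) = 4; answer 4
Step 4: U3 = 4; w = -26; 8*(-26)^4 - 5*(-26)^3 + 2*(-26)^2 + 5*(-26)^1 - 5 = (3655808) + (87880) + (1352) + (-130) + (-5) = 3744905; answer 3744905

3744905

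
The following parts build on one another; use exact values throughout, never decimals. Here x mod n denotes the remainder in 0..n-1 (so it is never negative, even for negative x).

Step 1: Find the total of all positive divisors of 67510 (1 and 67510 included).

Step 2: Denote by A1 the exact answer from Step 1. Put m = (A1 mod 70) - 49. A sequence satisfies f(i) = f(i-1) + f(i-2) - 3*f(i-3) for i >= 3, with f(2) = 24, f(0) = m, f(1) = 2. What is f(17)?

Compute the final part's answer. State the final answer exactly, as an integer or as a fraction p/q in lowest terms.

Step 1: 67510 = 2 * 5 * 43 * 157; sigma = (1 + 2) * (1 + 5) * (1 + 43) * (1 + 157) = 3 * 6 * 44 * 158 = 125136; answer 125136
Step 2: A1 = 125136; m = -3; f(3) = 1*(24) + 1*(2) - 3*(-3) = 35; iterating: f(3)=35, f(4)=53, f(5)=16, f(6)=-36, f(7)=-179, f(8)=-263, f(9)=-334, f(10)=-60, f(11)=395, f(12)=1337, f(13)=1912, f(14)=2064, f(15)=-35, f(16)=-3707, f(17)=-9934; answer -9934

-9934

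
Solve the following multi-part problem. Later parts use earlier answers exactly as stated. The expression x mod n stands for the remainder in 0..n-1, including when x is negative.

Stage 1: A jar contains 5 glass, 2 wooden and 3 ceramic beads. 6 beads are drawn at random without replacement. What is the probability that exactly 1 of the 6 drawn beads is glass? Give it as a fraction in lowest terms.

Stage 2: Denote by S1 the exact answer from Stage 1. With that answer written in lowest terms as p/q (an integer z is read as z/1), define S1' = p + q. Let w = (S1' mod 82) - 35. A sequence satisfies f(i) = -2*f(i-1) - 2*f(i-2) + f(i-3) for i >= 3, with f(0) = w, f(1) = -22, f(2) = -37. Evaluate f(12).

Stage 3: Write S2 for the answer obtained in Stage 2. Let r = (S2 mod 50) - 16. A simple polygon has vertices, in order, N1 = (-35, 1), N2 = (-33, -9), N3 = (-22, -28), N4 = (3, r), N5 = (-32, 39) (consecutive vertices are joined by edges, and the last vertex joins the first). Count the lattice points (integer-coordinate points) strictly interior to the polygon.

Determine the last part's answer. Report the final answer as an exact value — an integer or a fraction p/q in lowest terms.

1220

Stage 1: total draws C(10,6) = 210; favorable C(5,1)*C(5,5) = 5; P = 1/42; answer 1/42
Stage 2: S1 = 1/42; threaded value p + q = 43; w = 8; f(3) = -2*(-37) - 2*(-22) + 1*(8) = 126; iterating: f(3)=126, f(4)=-200, f(5)=111, f(6)=304, f(7)=-1030, f(8)=1563, f(9)=-762, f(10)=-2632, f(11)=8351, f(12)=-12200; answer -12200
Stage 3: S2 = -12200; r = -16; cross terms: (-35*-9 - -33*1)=348, (-33*-28 - -22*-9)=726, (-22*-16 - 3*-28)=436, (3*39 - -32*-16)=-395, (-32*1 - -35*39)=1333; twice the area = |2448| = 2448; area = 1224; boundary points = 2 + 1 + 1 + 5 + 1 = 10; strictly interior points = area - boundary/2 + 1 = 1220; answer 1220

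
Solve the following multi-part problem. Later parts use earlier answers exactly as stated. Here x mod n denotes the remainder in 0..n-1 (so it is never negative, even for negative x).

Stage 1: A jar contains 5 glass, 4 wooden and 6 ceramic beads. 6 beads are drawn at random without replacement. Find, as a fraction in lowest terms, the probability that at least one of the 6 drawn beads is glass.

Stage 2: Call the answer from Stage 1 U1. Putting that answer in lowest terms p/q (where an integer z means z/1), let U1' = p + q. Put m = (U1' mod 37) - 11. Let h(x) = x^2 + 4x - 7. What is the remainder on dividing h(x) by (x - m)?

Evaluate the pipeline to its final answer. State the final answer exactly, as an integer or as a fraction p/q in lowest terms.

Stage 1: total draws C(15,6) = 5005; complement C(10,6) = 210; favorable 5005 - 210 = 4795; P = 137/143; answer 137/143
Stage 2: U1 = 137/143; threaded value p + q = 280; m = 10; remainder = value at the root: 1*(10)^2 + 4*(10)^1 - 7 = (100) + (40) + (-7) = 133; answer 133

133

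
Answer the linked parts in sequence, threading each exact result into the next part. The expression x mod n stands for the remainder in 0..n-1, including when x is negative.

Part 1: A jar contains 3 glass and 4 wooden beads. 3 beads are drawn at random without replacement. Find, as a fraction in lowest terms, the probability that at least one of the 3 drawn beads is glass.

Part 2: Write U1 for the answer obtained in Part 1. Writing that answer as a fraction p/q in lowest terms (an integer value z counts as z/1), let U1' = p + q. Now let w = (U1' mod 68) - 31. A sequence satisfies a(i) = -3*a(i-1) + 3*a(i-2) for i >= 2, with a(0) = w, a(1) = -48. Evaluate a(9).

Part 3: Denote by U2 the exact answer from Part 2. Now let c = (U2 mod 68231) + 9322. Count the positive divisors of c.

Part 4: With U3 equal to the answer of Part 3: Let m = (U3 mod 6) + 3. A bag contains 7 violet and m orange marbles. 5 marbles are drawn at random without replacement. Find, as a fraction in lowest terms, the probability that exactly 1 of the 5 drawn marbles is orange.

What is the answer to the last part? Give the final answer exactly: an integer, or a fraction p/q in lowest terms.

Part 1: total draws C(7,3) = 35; complement C(4,3) = 4; favorable 35 - 4 = 31; P = 31/35; answer 31/35
Part 2: U1 = 31/35; threaded value p + q = 66; w = 35; a(2) = -3*(-48) + 3*(35) = 249; iterating: a(2)=249, a(3)=-891, a(4)=3420, a(5)=-12933, a(6)=49059, a(7)=-185976, a(8)=705105, a(9)=-2673243; answer -2673243
Part 3: U2 = -2673243; c = 65319; 65319 = 3 * 21773; number of divisors = (1+1) * (1+1) = 4; answer 4
Part 4: U3 = 4; m = 7; total draws C(14,5) = 2002; favorable C(7,1)*C(7,4) = 245; P = 35/286; answer 35/286

35/286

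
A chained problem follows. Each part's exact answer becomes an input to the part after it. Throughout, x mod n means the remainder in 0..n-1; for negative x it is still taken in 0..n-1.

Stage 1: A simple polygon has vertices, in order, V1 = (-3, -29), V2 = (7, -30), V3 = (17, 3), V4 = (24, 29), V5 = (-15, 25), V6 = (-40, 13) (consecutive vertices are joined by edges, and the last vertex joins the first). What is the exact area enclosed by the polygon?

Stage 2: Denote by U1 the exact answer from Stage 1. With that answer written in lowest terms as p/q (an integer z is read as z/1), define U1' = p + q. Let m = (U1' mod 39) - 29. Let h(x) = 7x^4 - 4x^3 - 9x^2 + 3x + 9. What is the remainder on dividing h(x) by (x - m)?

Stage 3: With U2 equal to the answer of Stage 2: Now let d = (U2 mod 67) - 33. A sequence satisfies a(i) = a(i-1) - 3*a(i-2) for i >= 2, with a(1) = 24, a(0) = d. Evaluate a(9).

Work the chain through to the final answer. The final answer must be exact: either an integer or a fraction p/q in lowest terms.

-3351

Stage 1: cross terms: (-3*-30 - 7*-29)=293, (7*3 - 17*-30)=531, (17*29 - 24*3)=421, (24*25 - -15*29)=1035, (-15*13 - -40*25)=805, (-40*-29 - -3*13)=1199; twice the area = |4284| = 4284; area = 2142; answer 2142
Stage 2: U1 = 2142; threaded value p + q = 2143; m = 8; remainder = value at the root: 7*(8)^4 - 4*(8)^3 - 9*(8)^2 + 3*(8)^1 + 9 = (28672) + (-2048) + (-576) + (24) + (9) = 26081; answer 26081
Stage 3: U2 = 26081; d = -15; a(2) = 1*(24) - 3*(-15) = 69; iterating: a(2)=69, a(3)=-3, a(4)=-210, a(5)=-201, a(6)=429, a(7)=1032, a(8)=-255, a(9)=-3351; answer -3351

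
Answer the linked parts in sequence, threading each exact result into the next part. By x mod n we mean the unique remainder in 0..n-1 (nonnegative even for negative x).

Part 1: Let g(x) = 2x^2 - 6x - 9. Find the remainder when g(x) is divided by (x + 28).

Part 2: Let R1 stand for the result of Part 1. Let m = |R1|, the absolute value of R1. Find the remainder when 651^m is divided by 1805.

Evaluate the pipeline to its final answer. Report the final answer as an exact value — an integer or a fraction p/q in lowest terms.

Part 1: remainder = value at the root: 2*(-28)^2 - 6*(-28)^1 - 9 = (1568) + (168) + (-9) = 1727; answer 1727
Part 2: R1 = 1727; m = 1727; squarings mod 1805: 651^1=651, 651^2=1431, 651^4=891, 651^8=1486, 651^16=681, 651^32=1681, 651^64=936, 651^128=671, 651^256=796, 651^512=61, 651^1024=111; 651^1727 = 651^1 * 651^2 * 651^4 * 651^8 * 651^16 * 651^32 * 651^128 * 651^512 * 651^1024 = 1106 (mod 1805); answer 1106

1106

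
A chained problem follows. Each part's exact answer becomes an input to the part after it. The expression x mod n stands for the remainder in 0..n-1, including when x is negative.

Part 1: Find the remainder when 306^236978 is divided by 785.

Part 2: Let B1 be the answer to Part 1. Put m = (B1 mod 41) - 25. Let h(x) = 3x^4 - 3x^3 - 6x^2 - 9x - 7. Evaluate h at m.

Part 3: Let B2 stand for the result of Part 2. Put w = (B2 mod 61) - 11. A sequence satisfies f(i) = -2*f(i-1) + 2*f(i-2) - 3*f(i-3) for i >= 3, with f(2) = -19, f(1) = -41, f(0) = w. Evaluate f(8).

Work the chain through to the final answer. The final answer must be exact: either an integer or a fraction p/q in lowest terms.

12077

Part 1: squarings mod 785: 306^1=306, 306^2=221, 306^4=171, 306^8=196, 306^16=736, 306^32=46, 306^64=546, 306^128=601, 306^256=101, 306^512=781, 306^1024=16, 306^2048=256, 306^4096=381, 306^8192=721, 306^16384=171, 306^32768=196, 306^65536=736, 306^131072=46; 306^236978 = 306^2 * 306^16 * 306^32 * 306^128 * 306^256 * 306^1024 * 306^2048 * 306^4096 * 306^32768 * 306^65536 * 306^131072 = 561 (mod 785); answer 561
Part 2: B1 = 561; m = 3; 3*(3)^4 - 3*(3)^3 - 6*(3)^2 - 9*(3)^1 - 7 = (243) + (-81) + (-54) + (-27) + (-7) = 74; answer 74
Part 3: B2 = 74; w = 2; f(3) = -2*(-19) + 2*(-41) - 3*(2) = -50; iterating: f(3)=-50, f(4)=185, f(5)=-413, f(6)=1346, f(7)=-4073, f(8)=12077; answer 12077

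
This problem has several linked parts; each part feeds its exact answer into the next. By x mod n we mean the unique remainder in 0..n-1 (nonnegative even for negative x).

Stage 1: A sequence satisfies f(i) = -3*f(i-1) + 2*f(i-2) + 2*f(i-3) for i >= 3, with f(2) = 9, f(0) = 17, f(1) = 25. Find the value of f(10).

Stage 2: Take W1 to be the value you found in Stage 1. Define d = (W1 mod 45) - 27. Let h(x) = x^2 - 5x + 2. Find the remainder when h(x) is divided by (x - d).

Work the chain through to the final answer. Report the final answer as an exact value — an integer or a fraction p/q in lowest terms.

206

Stage 1: f(3) = -3*(9) + 2*(25) + 2*(17) = 57; iterating: f(3)=57, f(4)=-103, f(5)=441, f(6)=-1415, f(7)=4921, f(8)=-16711, f(9)=57145, f(10)=-195015; answer -195015
Stage 2: W1 = -195015; d = -12; remainder = value at the root: 1*(-12)^2 - 5*(-12)^1 + 2 = (144) + (60) + (2) = 206; answer 206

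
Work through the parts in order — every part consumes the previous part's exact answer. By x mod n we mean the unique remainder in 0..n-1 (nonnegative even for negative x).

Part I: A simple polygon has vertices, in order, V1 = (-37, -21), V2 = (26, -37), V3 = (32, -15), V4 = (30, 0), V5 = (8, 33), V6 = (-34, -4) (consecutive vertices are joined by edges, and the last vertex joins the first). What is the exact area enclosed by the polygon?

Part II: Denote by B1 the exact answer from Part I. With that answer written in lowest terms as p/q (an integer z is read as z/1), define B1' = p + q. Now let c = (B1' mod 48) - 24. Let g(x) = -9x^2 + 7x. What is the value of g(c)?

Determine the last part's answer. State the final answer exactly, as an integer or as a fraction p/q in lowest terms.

Part I: cross terms: (-37*-37 - 26*-21)=1915, (26*-15 - 32*-37)=794, (32*0 - 30*-15)=450, (30*33 - 8*0)=990, (8*-4 - -34*33)=1090, (-34*-21 - -37*-4)=566; twice the area = |5805| = 5805; area = 5805/2; answer 5805/2
Part II: B1 = 5805/2; threaded value p + q = 5807; c = 23; -9*(23)^2 + 7*(23)^1 = (-4761) + (161) = -4600; answer -4600

-4600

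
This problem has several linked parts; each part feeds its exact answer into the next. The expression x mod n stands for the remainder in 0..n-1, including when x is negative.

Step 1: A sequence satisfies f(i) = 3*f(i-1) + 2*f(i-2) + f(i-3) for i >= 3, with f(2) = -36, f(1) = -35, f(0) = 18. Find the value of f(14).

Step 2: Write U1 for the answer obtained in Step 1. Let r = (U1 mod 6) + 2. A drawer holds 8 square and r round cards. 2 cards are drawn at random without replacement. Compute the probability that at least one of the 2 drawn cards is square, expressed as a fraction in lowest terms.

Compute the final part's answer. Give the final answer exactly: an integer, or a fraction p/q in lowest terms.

76/91

Step 1: f(3) = 3*(-36) + 2*(-35) + 1*(18) = -160; iterating: f(3)=-160, f(4)=-587, f(5)=-2117, f(6)=-7685, f(7)=-27876, f(8)=-101115, f(9)=-366782, f(10)=-1330452, f(11)=-4826035, f(12)=-17505791, f(13)=-63499895, f(14)=-230337302; answer -230337302
Step 2: U1 = -230337302; r = 6; total draws C(14,2) = 91; complement C(6,2) = 15; favorable 91 - 15 = 76; P = 76/91; answer 76/91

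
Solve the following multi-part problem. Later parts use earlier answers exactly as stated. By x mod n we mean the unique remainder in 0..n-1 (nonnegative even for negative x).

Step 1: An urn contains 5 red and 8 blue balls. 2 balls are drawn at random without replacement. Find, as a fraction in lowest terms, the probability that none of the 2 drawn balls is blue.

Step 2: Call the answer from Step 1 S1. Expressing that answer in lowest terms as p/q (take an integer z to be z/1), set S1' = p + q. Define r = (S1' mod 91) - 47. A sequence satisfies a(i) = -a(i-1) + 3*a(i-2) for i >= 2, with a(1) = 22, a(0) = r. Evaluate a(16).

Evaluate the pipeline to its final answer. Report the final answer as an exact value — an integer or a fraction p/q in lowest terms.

-4492270

Step 1: total draws C(13,2) = 78; favorable C(5,2) = 10; P = 5/39; answer 5/39
Step 2: S1 = 5/39; threaded value p + q = 44; r = -3; a(2) = -1*(22) + 3*(-3) = -31; iterating: a(2)=-31, a(3)=97, a(4)=-190, a(5)=481, a(6)=-1051, a(7)=2494, a(8)=-5647, a(9)=13129, a(10)=-30070, a(11)=69457, a(12)=-159667, a(13)=368038, a(14)=-847039, a(15)=1951153, a(16)=-4492270; answer -4492270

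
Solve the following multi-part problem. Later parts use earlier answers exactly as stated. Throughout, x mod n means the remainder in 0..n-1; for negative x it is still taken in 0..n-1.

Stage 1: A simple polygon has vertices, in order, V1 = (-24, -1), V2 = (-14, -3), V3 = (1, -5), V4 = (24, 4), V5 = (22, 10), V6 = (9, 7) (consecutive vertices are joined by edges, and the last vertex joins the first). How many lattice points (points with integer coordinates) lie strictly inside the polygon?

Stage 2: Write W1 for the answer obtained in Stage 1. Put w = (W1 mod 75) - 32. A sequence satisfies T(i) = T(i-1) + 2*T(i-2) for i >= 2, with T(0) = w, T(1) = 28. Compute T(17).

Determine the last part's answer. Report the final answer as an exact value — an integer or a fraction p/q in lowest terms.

Stage 1: cross terms: (-24*-3 - -14*-1)=58, (-14*-5 - 1*-3)=73, (1*4 - 24*-5)=124, (24*10 - 22*4)=152, (22*7 - 9*10)=64, (9*-1 - -24*7)=159; twice the area = |630| = 630; area = 315; boundary points = 2 + 1 + 1 + 2 + 1 + 1 = 8; strictly interior points = area - boundary/2 + 1 = 312; answer 312
Stage 2: W1 = 312; w = -20; T(2) = 1*(28) + 2*(-20) = -12; iterating: T(2)=-12, T(3)=44, T(4)=20, T(5)=108, T(6)=148, T(7)=364, T(8)=660, T(9)=1388, T(10)=2708, T(11)=5484, T(12)=10900, T(13)=21868, T(14)=43668, T(15)=87404, T(16)=174740, T(17)=349548; answer 349548

349548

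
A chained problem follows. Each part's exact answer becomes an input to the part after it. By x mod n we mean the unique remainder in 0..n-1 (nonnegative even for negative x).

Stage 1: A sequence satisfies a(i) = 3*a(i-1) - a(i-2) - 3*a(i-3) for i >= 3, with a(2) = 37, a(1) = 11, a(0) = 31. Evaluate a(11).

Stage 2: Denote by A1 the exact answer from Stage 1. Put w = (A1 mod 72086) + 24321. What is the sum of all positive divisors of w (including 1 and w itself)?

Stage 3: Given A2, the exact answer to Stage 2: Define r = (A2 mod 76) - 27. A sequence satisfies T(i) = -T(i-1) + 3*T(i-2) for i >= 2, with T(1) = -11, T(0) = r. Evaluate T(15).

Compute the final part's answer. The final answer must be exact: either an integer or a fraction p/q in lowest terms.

1819333

Stage 1: a(3) = 3*(37) - 1*(11) - 3*(31) = 7; iterating: a(3)=7, a(4)=-49, a(5)=-265, a(6)=-767, a(7)=-1889, a(8)=-4105, a(9)=-8125, a(10)=-14603, a(11)=-23369; answer -23369
Stage 2: A1 = -23369; w = 73038; 73038 = 2 * 3 * 7 * 37 * 47; sigma = (1 + 2) * (1 + 3) * (1 + 7) * (1 + 37) * (1 + 47) = 3 * 4 * 8 * 38 * 48 = 175104; answer 175104
Stage 3: A2 = 175104; r = -27; T(2) = -1*(-11) + 3*(-27) = -70; iterating: T(2)=-70, T(3)=37, T(4)=-247, T(5)=358, T(6)=-1099, T(7)=2173, T(8)=-5470, T(9)=11989, T(10)=-28399, T(11)=64366, T(12)=-149563, T(13)=342661, T(14)=-791350, T(15)=1819333; answer 1819333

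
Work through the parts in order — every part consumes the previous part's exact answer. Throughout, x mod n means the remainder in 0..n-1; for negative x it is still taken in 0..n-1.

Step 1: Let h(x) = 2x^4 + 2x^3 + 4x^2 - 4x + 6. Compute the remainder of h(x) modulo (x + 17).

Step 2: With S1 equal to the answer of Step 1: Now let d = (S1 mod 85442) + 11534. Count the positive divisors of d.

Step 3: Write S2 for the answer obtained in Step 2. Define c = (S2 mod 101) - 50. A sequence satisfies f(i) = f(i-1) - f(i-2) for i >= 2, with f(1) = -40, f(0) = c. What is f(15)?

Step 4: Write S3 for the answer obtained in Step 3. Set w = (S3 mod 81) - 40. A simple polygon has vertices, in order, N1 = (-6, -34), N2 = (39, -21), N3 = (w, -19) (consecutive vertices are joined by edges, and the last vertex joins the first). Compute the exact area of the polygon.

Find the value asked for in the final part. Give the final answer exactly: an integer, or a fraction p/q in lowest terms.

571/2

Step 1: remainder = value at the root: 2*(-17)^4 + 2*(-17)^3 + 4*(-17)^2 - 4*(-17)^1 + 6 = (167042) + (-9826) + (1156) + (68) + (6) = 158446; answer 158446
Step 2: S1 = 158446; d = 84538; 84538 = 2 * 43 * 983; number of divisors = (1+1) * (1+1) * (1+1) = 8; answer 8
Step 3: S2 = 8; c = -42; f(2) = 1*(-40) - 1*(-42) = 2; iterating: f(2)=2, f(3)=42, f(4)=40, f(5)=-2, f(6)=-42, f(7)=-40, f(8)=2, f(9)=42, f(10)=40, f(11)=-2, f(12)=-42, f(13)=-40, f(14)=2, f(15)=42; answer 42
Step 4: S3 = 42; w = 2; cross terms: (-6*-21 - 39*-34)=1452, (39*-19 - 2*-21)=-699, (2*-34 - -6*-19)=-182; twice the area = |571| = 571; area = 571/2; answer 571/2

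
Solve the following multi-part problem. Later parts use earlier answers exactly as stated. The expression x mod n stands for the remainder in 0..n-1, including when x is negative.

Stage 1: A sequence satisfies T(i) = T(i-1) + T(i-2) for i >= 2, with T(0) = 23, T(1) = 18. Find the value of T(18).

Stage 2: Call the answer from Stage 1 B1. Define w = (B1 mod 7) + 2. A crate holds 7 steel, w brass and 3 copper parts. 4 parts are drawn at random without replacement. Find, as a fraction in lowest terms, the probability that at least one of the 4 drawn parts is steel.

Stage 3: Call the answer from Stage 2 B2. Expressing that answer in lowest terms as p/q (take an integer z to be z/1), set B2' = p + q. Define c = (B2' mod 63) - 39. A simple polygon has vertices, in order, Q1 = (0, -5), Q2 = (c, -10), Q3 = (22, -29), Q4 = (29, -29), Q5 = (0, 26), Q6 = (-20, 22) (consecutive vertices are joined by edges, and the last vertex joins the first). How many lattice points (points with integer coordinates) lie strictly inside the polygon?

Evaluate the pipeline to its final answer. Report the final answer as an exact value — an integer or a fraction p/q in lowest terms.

1301

Stage 1: T(2) = 1*(18) + 1*(23) = 41; iterating: T(2)=41, T(3)=59, T(4)=100, T(5)=159, T(6)=259, T(7)=418, T(8)=677, T(9)=1095, T(10)=1772, T(11)=2867, T(12)=4639, T(13)=7506, T(14)=12145, T(15)=19651, T(16)=31796, T(17)=51447, T(18)=83243; answer 83243
Stage 2: B1 = 83243; w = 8; total draws C(18,4) = 3060; complement C(11,4) = 330; favorable 3060 - 330 = 2730; P = 91/102; answer 91/102
Stage 3: B2 = 91/102; threaded value p + q = 193; c = -35; cross terms: (0*-10 - -35*-5)=-175, (-35*-29 - 22*-10)=1235, (22*-29 - 29*-29)=203, (29*26 - 0*-29)=754, (0*22 - -20*26)=520, (-20*-5 - 0*22)=100; twice the area = |2637| = 2637; area = 2637/2; boundary points = 5 + 19 + 7 + 1 + 4 + 1 = 37; strictly interior points = area - boundary/2 + 1 = 1301; answer 1301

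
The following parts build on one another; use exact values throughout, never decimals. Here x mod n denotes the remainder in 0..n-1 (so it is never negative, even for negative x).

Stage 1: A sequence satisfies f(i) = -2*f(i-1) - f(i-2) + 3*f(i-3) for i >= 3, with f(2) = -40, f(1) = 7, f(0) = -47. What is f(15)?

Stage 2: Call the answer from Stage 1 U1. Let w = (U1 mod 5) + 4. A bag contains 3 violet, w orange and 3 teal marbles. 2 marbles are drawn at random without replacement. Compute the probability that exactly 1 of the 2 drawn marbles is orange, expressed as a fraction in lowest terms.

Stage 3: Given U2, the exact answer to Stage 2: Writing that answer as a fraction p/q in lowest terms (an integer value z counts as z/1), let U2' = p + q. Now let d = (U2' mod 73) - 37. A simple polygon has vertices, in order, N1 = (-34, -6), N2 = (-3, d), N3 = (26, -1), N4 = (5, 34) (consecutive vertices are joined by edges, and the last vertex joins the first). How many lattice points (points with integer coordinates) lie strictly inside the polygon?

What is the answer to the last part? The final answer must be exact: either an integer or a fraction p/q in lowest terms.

Stage 1: f(3) = -2*(-40) - 1*(7) + 3*(-47) = -68; iterating: f(3)=-68, f(4)=197, f(5)=-446, f(6)=491, f(7)=55, f(8)=-1939, f(9)=5296, f(10)=-8488, f(11)=5863, f(12)=12650, f(13)=-56627, f(14)=118193, f(15)=-141809; answer -141809
Stage 2: U1 = -141809; w = 5; total draws C(11,2) = 55; favorable C(5,1)*C(6,1) = 30; P = 6/11; answer 6/11
Stage 3: U2 = 6/11; threaded value p + q = 17; d = -20; cross terms: (-34*-20 - -3*-6)=662, (-3*-1 - 26*-20)=523, (26*34 - 5*-1)=889, (5*-6 - -34*34)=1126; twice the area = |3200| = 3200; area = 1600; boundary points = 1 + 1 + 7 + 1 = 10; strictly interior points = area - boundary/2 + 1 = 1596; answer 1596

1596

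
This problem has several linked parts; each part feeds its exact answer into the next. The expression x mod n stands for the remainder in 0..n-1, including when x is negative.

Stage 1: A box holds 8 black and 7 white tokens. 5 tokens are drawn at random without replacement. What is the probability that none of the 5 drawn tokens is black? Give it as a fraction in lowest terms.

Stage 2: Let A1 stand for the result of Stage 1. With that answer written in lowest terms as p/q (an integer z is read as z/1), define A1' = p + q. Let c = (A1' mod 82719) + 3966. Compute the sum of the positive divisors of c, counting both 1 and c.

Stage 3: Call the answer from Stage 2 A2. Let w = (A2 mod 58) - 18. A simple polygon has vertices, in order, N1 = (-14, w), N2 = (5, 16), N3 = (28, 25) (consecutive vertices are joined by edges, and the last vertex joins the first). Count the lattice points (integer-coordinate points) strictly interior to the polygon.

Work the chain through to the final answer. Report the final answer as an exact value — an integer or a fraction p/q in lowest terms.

Stage 1: total draws C(15,5) = 3003; favorable C(7,5) = 21; P = 1/143; answer 1/143
Stage 2: A1 = 1/143; threaded value p + q = 144; c = 4110; 4110 = 2 * 3 * 5 * 137; sigma = (1 + 2) * (1 + 3) * (1 + 5) * (1 + 137) = 3 * 4 * 6 * 138 = 9936; answer 9936
Stage 3: A2 = 9936; w = 0; cross terms: (-14*16 - 5*0)=-224, (5*25 - 28*16)=-323, (28*0 - -14*25)=350; twice the area = |-197| = 197; area = 197/2; boundary points = 1 + 1 + 1 = 3; strictly interior points = area - boundary/2 + 1 = 98; answer 98

98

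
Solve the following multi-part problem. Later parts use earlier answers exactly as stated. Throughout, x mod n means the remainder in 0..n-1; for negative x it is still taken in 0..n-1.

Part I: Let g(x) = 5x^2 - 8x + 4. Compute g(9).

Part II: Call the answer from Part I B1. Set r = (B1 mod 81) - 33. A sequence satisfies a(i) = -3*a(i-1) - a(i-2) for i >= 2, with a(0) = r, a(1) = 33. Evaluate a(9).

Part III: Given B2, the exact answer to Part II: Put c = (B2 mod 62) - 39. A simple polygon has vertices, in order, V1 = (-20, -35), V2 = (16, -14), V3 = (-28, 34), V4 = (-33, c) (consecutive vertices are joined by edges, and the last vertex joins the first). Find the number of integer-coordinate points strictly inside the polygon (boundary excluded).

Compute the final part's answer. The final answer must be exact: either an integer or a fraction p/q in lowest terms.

Part I: 5*(9)^2 - 8*(9)^1 + 4 = (405) + (-72) + (4) = 337; answer 337
Part II: B1 = 337; r = -20; a(2) = -3*(33) - 1*(-20) = -79; iterating: a(2)=-79, a(3)=204, a(4)=-533, a(5)=1395, a(6)=-3652, a(7)=9561, a(8)=-25031, a(9)=65532; answer 65532
Part III: B2 = 65532; c = 21; cross terms: (-20*-14 - 16*-35)=840, (16*34 - -28*-14)=152, (-28*21 - -33*34)=534, (-33*-35 - -20*21)=1575; twice the area = |3101| = 3101; area = 3101/2; boundary points = 3 + 4 + 1 + 1 = 9; strictly interior points = area - boundary/2 + 1 = 1547; answer 1547

1547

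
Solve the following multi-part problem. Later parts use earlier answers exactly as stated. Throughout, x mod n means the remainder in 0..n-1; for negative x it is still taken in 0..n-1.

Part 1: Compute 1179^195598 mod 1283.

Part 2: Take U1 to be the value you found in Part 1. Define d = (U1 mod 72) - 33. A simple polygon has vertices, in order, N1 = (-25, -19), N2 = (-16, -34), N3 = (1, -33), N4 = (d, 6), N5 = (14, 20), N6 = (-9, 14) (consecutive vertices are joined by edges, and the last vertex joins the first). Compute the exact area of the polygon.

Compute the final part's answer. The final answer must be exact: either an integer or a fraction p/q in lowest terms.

Part 1: squarings mod 1283: 1179^1=1179, 1179^2=552, 1179^4=633, 1179^8=393, 1179^16=489, 1179^32=483, 1179^64=1066, 1179^128=901, 1179^256=945, 1179^512=57, 1179^1024=683, 1179^2048=760, 1179^4096=250, 1179^8192=916, 1179^16384=1257, 1179^32768=676, 1179^65536=228, 1179^131072=664; 1179^195598 = 1179^2 * 1179^4 * 1179^8 * 1179^1024 * 1179^2048 * 1179^4096 * 1179^8192 * 1179^16384 * 1179^32768 * 1179^131072 = 833 (mod 1283); answer 833
Part 2: U1 = 833; d = 8; cross terms: (-25*-34 - -16*-19)=546, (-16*-33 - 1*-34)=562, (1*6 - 8*-33)=270, (8*20 - 14*6)=76, (14*14 - -9*20)=376, (-9*-19 - -25*14)=521; twice the area = |2351| = 2351; area = 2351/2; answer 2351/2

2351/2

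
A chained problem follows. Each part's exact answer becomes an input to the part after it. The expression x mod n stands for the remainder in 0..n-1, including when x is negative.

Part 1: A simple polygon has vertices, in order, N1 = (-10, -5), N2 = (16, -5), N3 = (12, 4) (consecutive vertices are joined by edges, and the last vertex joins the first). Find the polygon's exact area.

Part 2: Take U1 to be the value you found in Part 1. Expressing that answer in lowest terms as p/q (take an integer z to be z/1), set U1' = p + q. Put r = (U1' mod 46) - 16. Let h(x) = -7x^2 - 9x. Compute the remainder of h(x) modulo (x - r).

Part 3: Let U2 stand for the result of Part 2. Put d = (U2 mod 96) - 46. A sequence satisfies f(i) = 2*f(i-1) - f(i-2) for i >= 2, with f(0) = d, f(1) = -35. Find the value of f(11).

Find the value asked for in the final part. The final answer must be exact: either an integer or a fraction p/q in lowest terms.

Part 1: cross terms: (-10*-5 - 16*-5)=130, (16*4 - 12*-5)=124, (12*-5 - -10*4)=-20; twice the area = |234| = 234; area = 117; answer 117
Part 2: U1 = 117; threaded value p + q = 118; r = 10; remainder = value at the root: -7*(10)^2 - 9*(10)^1 = (-700) + (-90) = -790; answer -790
Part 3: U2 = -790; d = 28; f(2) = 2*(-35) - 1*(28) = -98; iterating: f(2)=-98, f(3)=-161, f(4)=-224, f(5)=-287, f(6)=-350, f(7)=-413, f(8)=-476, f(9)=-539, f(10)=-602, f(11)=-665; answer -665

-665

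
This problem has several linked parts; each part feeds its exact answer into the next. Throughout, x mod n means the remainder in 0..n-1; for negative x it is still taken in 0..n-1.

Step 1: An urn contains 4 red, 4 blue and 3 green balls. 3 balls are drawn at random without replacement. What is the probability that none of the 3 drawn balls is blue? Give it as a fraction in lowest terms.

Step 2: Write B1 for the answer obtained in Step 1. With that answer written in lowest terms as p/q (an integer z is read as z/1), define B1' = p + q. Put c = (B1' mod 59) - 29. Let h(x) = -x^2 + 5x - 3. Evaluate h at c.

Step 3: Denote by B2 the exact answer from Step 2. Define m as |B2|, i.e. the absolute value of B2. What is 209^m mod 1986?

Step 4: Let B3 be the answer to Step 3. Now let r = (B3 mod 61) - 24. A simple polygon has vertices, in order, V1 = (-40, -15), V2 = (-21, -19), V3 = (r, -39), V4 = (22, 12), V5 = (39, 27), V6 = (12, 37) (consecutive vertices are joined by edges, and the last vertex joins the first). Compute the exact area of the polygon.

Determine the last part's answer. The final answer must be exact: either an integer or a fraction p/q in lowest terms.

4791/2

Step 1: total draws C(11,3) = 165; favorable C(7,3) = 35; P = 7/33; answer 7/33
Step 2: B1 = 7/33; threaded value p + q = 40; c = 11; -1*(11)^2 + 5*(11)^1 - 3 = (-121) + (55) + (-3) = -69; answer -69
Step 3: B2 = -69; m = 69; squarings mod 1986: 209^1=209, 209^2=1975, 209^4=121, 209^8=739, 209^16=1957, 209^32=841, 209^64=265; 209^69 = 209^1 * 209^4 * 209^64 = 821 (mod 1986); answer 821
Step 4: B3 = 821; r = 4; cross terms: (-40*-19 - -21*-15)=445, (-21*-39 - 4*-19)=895, (4*12 - 22*-39)=906, (22*27 - 39*12)=126, (39*37 - 12*27)=1119, (12*-15 - -40*37)=1300; twice the area = |4791| = 4791; area = 4791/2; answer 4791/2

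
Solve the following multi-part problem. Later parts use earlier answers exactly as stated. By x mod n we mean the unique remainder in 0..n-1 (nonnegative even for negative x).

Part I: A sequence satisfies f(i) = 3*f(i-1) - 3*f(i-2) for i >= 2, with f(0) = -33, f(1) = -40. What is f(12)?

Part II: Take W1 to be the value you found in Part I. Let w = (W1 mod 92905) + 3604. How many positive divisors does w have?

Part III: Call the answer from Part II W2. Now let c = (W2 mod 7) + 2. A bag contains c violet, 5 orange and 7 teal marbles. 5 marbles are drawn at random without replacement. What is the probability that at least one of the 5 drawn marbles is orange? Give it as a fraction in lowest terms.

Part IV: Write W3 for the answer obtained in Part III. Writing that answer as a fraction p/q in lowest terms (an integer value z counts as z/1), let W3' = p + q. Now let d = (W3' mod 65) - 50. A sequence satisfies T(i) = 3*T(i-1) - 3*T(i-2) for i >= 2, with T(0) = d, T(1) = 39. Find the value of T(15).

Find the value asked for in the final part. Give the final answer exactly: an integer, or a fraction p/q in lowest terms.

288684

Part I: f(2) = 3*(-40) - 3*(-33) = -21; iterating: f(2)=-21, f(3)=57, f(4)=234, f(5)=531, f(6)=891, f(7)=1080, f(8)=567, f(9)=-1539, f(10)=-6318, f(11)=-14337, f(12)=-24057; answer -24057
Part II: W1 = -24057; w = 72452; 72452 = 2^2 * 59 * 307; number of divisors = (2+1) * (1+1) * (1+1) = 12; answer 12
Part III: W2 = 12; c = 7; total draws C(19,5) = 11628; complement C(14,5) = 2002; favorable 11628 - 2002 = 9626; P = 4813/5814; answer 4813/5814
Part IV: W3 = 4813/5814; threaded value p + q = 10627; d = -18; T(2) = 3*(39) - 3*(-18) = 171; iterating: T(2)=171, T(3)=396, T(4)=675, T(5)=837, T(6)=486, T(7)=-1053, T(8)=-4617, T(9)=-10692, T(10)=-18225, T(11)=-22599, T(12)=-13122, T(13)=28431, T(14)=124659, T(15)=288684; answer 288684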